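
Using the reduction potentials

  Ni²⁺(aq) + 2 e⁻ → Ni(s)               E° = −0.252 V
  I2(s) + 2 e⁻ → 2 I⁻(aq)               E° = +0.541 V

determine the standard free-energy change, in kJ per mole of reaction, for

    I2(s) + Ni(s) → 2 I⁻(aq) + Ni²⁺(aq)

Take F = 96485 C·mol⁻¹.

In the reaction as written I2(s) is reduced, so the I₂/I⁻ couple is the cathode and Ni²⁺/Ni is the anode.
E°cell = +0.541 − (−0.252) = +0.793 V; balancing electrons gives n = 2.
ΔG° = −nFE°cell = −(2)(96485)(+0.793) J/mol = −153 kJ/mol.

−153 kJ/mol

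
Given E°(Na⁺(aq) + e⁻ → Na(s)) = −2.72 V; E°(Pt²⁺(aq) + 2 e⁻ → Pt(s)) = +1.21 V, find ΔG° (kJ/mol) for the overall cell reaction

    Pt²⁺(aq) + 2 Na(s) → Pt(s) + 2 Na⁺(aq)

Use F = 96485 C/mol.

In the reaction as written Pt²⁺(aq) is reduced, so the Pt²⁺/Pt couple is the cathode and Na⁺/Na is the anode.
E°cell = +1.21 − (−2.72) = +3.93 V; balancing electrons gives n = 2.
ΔG° = −nFE°cell = −(2)(96485)(+3.93) J/mol = −758 kJ/mol.

−758 kJ/mol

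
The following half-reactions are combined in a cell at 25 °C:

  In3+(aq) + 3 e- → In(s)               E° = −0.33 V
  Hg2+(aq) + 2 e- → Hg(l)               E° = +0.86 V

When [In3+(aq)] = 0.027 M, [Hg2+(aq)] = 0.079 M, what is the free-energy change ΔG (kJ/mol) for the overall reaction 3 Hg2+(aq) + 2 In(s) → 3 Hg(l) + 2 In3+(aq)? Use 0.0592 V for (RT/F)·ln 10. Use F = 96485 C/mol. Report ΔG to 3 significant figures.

−688 kJ/mol

With Hg²⁺/Hg reduced at the cathode, E°cell = +0.86 − (−0.33) = +1.19 V and n = 6.
The reaction quotient is [In3+(aq)]^2 / [Hg2+(aq)]^3 = 1.48; by Nernst, E = +1.19 − (0.0592/6)(0.170) = +1.1883 V.
ΔG = −nFE = −(6)(96485)(+1.1883) J/mol = −688 kJ/mol.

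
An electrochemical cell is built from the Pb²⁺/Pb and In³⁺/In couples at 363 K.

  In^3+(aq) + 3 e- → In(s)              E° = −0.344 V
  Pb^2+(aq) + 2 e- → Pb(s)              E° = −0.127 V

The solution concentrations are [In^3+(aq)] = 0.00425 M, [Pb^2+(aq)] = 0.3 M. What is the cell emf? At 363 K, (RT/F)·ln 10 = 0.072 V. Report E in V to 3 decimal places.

+0.255 V

Since E°(Pb²⁺/Pb) > E°(In³⁺/In), Pb²⁺/Pb serves as the cathode.
The standard potential is −0.127 − (−0.344) = +0.217 V and the balanced reaction transfers n = 6 electrons.
The balanced reaction is 3 Pb^2+(aq) + 2 In(s) → 3 Pb(s) + 2 In^3+(aq), so Q = [In^3+(aq)]^2 / [Pb^2+(aq)]^3 = 0.000669 and log Q = −3.175.
Applying E = E° − (RT ln10/nF)·log Q gives +0.217 − (0.072/6)(−3.175) = +0.255 V.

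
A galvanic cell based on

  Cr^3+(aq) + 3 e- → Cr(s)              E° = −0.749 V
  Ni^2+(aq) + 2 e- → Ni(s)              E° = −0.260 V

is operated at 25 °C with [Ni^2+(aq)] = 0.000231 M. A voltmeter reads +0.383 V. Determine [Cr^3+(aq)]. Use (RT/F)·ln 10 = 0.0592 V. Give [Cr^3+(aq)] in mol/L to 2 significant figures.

0.83 M

Ni²⁺/Ni is the cathode (higher E°); E°cell = −0.260 − (−0.749) = +0.489 V with n = 6.
Since E = E° − (0.0592/n)·log Q, log Q = n(E° − E)/0.0592 = 10.743.
The balanced reaction is 3 Ni^2+(aq) + 2 Cr(s) → 3 Ni(s) + 2 Cr^3+(aq), so Q = [Cr^3+(aq)]^2 / [Ni^2+(aq)]^3.
Solving for the unknown gives log [Cr^3+(aq)] = −0.083, so [Cr^3+(aq)] ≈ 0.83 M.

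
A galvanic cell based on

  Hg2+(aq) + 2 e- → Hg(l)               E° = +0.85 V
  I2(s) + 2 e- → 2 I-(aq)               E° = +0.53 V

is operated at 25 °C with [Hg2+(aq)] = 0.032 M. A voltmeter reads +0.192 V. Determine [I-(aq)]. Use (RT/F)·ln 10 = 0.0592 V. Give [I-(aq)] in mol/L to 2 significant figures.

0.038 M

The Hg²⁺/Hg couple has the larger reduction potential, so it is the cathode: E°cell = +0.85 − (+0.53) = +0.32 V and n = 2.
Rearranging E = E° − (0.0592/n)·log Q gives log Q = 2(+0.32 − (+0.192))/0.0592 = 4.324.
The balanced reaction is Hg2+(aq) + 2 I-(aq) → Hg(l) + I2(s), so Q = 1 / ([Hg2+(aq)]·[I-(aq)]^2).
Solving for the unknown gives log [I-(aq)] = −1.415, so [I-(aq)] ≈ 0.038 M.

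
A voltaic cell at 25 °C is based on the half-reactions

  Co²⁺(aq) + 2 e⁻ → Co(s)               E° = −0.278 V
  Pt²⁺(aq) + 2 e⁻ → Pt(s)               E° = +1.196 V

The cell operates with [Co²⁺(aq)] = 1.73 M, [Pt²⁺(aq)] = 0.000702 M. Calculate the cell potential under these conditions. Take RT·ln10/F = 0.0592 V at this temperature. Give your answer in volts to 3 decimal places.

+1.374 V

Since E°(Pt²⁺/Pt) > E°(Co²⁺/Co), Pt²⁺/Pt serves as the cathode.
E°cell = +1.196 − (−0.278) = +1.474 V, with n = 2 electrons transferred.
For the overall reaction Pt²⁺(aq) + Co(s) → Pt(s) + Co²⁺(aq), Q = [Co²⁺(aq)] / [Pt²⁺(aq)] = 2.46×10^3, giving log Q = 3.392.
By the Nernst equation, E = +1.474 − (0.0592/2)·(3.392) = +1.374 V.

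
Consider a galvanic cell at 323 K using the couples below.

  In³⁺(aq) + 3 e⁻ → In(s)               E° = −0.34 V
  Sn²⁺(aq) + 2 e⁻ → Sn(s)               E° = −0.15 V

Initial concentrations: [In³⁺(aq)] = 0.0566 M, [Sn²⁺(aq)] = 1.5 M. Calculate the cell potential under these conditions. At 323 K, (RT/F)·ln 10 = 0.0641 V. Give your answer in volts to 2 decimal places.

The Sn²⁺/Sn couple has the more positive E°, so it is the cathode; In³⁺/In is the anode.
The standard potential is −0.15 − (−0.34) = +0.19 V and the balanced reaction transfers n = 6 electrons.
For the overall reaction 3 Sn²⁺(aq) + 2 In(s) → 3 Sn(s) + 2 In³⁺(aq), Q = [In³⁺(aq)]^2 / [Sn²⁺(aq)]^3 = 0.000949, giving log Q = −3.023.
By the Nernst equation, E = +0.19 − (0.0641/6)·(−3.023) = +0.22 V.

+0.22 V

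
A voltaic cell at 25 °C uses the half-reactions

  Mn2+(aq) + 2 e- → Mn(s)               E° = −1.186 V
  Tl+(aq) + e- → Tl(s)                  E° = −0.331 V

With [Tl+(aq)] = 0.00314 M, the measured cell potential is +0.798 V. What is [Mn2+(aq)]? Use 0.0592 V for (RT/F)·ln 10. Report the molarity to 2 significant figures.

0.00083 M

Tl⁺/Tl is the cathode (higher E°); E°cell = −0.331 − (−1.186) = +0.855 V with n = 2.
Rearranging E = E° − (0.0592/n)·log Q gives log Q = 2(+0.855 − (+0.798))/0.0592 = 1.926.
Balancing electrons gives 2 Tl+(aq) + Mn(s) → 2 Tl(s) + Mn2+(aq); thus Q = [Mn2+(aq)] / [Tl+(aq)]^2.
Solving for the unknown gives log [Mn2+(aq)] = −3.080, so [Mn2+(aq)] ≈ 0.00083 M.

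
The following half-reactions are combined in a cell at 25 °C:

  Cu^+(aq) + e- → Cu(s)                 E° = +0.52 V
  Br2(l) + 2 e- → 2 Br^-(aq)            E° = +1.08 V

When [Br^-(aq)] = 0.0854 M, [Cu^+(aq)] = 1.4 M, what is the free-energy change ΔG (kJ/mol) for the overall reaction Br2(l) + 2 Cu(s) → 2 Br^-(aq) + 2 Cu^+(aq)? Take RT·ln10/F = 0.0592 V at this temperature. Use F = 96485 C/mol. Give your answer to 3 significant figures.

E°cell = +1.08 − (+0.52) = +0.56 V; the balanced reaction transfers n = 2 electrons.
The reaction quotient is [Br^-(aq)]^2·[Cu^+(aq)]^2 = 0.0143; by Nernst, E = +0.56 − (0.0592/2)(−1.845) = +0.6146 V.
Finally ΔG = −nFE = −(2)(96485 C/mol)(+0.6146 V) = −119 kJ/mol.

−119 kJ/mol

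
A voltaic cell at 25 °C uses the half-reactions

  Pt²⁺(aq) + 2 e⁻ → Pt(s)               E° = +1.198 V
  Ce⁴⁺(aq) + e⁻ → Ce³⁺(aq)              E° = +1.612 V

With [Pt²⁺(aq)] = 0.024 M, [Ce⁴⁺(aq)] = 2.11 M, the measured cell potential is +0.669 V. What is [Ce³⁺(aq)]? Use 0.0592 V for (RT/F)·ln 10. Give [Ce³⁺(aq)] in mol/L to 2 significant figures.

0.00067 M

With Ce⁴⁺/Ce³⁺ at the cathode and Pt²⁺/Pt at the anode, E°cell = +1.612 − (+1.198) = +0.414 V (n = 2).
From the Nernst equation, log Q = n(E° − E)/0.0592 = 2·(+0.414 − (+0.669))/0.0592 = −8.615.
For 2 Ce⁴⁺(aq) + Pt(s) → 2 Ce³⁺(aq) + Pt²⁺(aq), the reaction quotient is Q = ([Ce³⁺(aq)]^2·[Pt²⁺(aq)]) / [Ce⁴⁺(aq)]^2.
Substituting the known concentrations and solving, log [Ce³⁺(aq)] = −3.173 and [Ce³⁺(aq)] = 0.00067 M.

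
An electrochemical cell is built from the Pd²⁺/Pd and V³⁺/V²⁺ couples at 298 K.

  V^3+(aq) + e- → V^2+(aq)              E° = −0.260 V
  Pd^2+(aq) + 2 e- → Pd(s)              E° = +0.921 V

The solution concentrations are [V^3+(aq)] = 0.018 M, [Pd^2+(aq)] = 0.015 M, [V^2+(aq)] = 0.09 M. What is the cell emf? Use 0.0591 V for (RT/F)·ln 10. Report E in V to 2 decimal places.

The Pd²⁺/Pd couple has the more positive E°, so it is the cathode; V³⁺/V²⁺ is the anode.
The standard potential is +0.921 − (−0.260) = +1.181 V and the balanced reaction transfers n = 2 electrons.
For the overall reaction Pd^2+(aq) + 2 V^2+(aq) → Pd(s) + 2 V^3+(aq), Q = [V^3+(aq)]^2 / ([Pd^2+(aq)]·[V^2+(aq)]^2) = 2.67, giving log Q = 0.426.
Applying E = E° − (RT ln10/nF)·log Q gives +1.181 − (0.0591/2)(0.426) = +1.17 V.

+1.17 V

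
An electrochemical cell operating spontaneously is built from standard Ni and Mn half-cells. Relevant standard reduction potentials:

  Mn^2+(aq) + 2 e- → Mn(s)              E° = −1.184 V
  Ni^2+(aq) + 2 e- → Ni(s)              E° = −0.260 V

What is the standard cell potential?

+0.924 V

Of the two couples in this cell, the one with the more positive reduction potential is reduced at the cathode: here that is Ni²⁺/Ni (−0.260 V); Mn²⁺/Mn (−1.184 V) is the anode.
E°cell = E°(cathode) − E°(anode) = −0.260 − (−1.184) = +0.924 V.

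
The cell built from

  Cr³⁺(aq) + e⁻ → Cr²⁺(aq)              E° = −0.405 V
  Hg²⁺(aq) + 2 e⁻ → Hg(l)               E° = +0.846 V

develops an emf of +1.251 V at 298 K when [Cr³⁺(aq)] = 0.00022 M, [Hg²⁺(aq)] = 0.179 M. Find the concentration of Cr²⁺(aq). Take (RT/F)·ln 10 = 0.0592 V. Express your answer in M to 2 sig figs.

0.00052 M

With Hg²⁺/Hg at the cathode and Cr³⁺/Cr²⁺ at the anode, E°cell = +0.846 − (−0.405) = +1.251 V (n = 2).
Rearranging E = E° − (0.0592/n)·log Q gives log Q = 2(+1.251 − (+1.251))/0.0592 = 0.000.
For Hg²⁺(aq) + 2 Cr²⁺(aq) → Hg(l) + 2 Cr³⁺(aq), the reaction quotient is Q = [Cr³⁺(aq)]^2 / ([Hg²⁺(aq)]·[Cr²⁺(aq)]^2).
Substituting the known concentrations and solving, log [Cr²⁺(aq)] = −3.284 and [Cr²⁺(aq)] = 0.00052 M.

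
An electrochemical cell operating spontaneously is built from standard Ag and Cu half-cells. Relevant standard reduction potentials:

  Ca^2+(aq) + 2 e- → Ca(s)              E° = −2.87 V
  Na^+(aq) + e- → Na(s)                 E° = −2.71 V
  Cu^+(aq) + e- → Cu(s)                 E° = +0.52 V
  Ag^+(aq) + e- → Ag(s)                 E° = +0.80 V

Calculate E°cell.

+0.28 V

Of the two couples in this cell, the one with the more positive reduction potential is reduced at the cathode: here that is Ag⁺/Ag (+0.80 V); Cu⁺/Cu (+0.52 V) is the anode.
E°cell = E°(cathode) − E°(anode) = +0.80 − (+0.52) = +0.28 V.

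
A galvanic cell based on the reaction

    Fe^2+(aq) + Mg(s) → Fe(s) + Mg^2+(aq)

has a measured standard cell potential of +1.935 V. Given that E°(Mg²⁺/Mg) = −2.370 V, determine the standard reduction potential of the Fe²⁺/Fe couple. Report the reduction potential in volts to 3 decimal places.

−0.435 V

In the reaction as written the Fe²⁺/Fe couple is reduced (cathode) and Mg²⁺/Mg is oxidized (anode), so E°cell = E°(Fe²⁺/Fe) − E°(Mg²⁺/Mg).
E°(Fe²⁺/Fe) = E°cell + E°(anode) = +1.935 + (−2.370) = −0.435 V.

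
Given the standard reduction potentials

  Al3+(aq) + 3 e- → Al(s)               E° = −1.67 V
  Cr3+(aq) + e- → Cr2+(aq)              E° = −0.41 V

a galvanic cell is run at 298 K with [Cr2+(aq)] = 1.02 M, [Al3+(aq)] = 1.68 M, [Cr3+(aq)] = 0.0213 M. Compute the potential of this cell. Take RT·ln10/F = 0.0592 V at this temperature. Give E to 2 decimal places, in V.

+1.16 V

Since E°(Cr³⁺/Cr²⁺) > E°(Al³⁺/Al), Cr³⁺/Cr²⁺ serves as the cathode.
E°cell = −0.41 − (−1.67) = +1.26 V, with n = 3 electrons transferred.
The balanced reaction is 3 Cr3+(aq) + Al(s) → 3 Cr2+(aq) + Al3+(aq), so Q = ([Cr2+(aq)]^3·[Al3+(aq)]) / [Cr3+(aq)]^3 = 1.84×10^5 and log Q = 5.266.
By the Nernst equation, E = +1.26 − (0.0592/3)·(5.266) = +1.16 V.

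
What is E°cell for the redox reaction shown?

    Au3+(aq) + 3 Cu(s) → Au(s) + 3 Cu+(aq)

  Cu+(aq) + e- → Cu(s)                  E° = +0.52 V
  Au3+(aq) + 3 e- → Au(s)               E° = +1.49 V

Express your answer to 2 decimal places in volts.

In the reaction as written, Au3+(aq) is reduced (cathode) and Cu+(aq) is produced by oxidation at the anode.
E°cell = E°(cathode) − E°(anode) = +1.49 − (+0.52) = +0.97 V.

+0.97 V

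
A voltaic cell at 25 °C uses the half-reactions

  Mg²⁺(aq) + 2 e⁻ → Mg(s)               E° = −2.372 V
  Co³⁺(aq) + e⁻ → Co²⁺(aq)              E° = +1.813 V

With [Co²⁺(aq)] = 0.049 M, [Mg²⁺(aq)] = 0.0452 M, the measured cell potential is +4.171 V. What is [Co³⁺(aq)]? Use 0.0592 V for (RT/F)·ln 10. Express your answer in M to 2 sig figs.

Co³⁺/Co²⁺ is the cathode (higher E°); E°cell = +1.813 − (−2.372) = +4.185 V with n = 2.
Rearranging E = E° − (0.0592/n)·log Q gives log Q = 2(+4.185 − (+4.171))/0.0592 = 0.473.
The balanced reaction is 2 Co³⁺(aq) + Mg(s) → 2 Co²⁺(aq) + Mg²⁺(aq), so Q = ([Co²⁺(aq)]^2·[Mg²⁺(aq)]) / [Co³⁺(aq)]^2.
Isolating [Co³⁺(aq)] in Q = 10^{0.473} yields log [Co³⁺(aq)] = −2.219, i.e. 0.0060 M.

0.0060 M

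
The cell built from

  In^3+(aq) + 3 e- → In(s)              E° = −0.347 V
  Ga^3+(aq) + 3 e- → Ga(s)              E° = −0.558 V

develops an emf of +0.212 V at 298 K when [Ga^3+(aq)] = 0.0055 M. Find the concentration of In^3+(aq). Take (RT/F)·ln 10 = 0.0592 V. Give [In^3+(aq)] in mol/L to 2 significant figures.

In³⁺/In is the cathode (higher E°); E°cell = −0.347 − (−0.558) = +0.211 V with n = 3.
Rearranging E = E° − (0.0592/n)·log Q gives log Q = 3(+0.211 − (+0.212))/0.0592 = −0.051.
For In^3+(aq) + Ga(s) → In(s) + Ga^3+(aq), the reaction quotient is Q = [Ga^3+(aq)] / [In^3+(aq)].
Solving for the unknown gives log [In^3+(aq)] = −2.209, so [In^3+(aq)] ≈ 0.0062 M.

0.0062 M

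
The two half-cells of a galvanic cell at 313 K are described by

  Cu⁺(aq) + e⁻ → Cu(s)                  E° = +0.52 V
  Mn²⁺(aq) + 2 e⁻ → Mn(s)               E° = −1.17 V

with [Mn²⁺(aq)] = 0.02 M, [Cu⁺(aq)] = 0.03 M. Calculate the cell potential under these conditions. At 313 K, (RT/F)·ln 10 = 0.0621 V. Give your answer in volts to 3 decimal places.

+1.648 V

Since E°(Cu⁺/Cu) > E°(Mn²⁺/Mn), Cu⁺/Cu serves as the cathode.
E°cell = E°cat − E°an = +0.52 − (−1.17) = +1.69 V; n = 2.
Balancing gives 2 Cu⁺(aq) + Mn(s) → 2 Cu(s) + Mn²⁺(aq); hence Q = [Mn²⁺(aq)] / [Cu⁺(aq)]^2 = 22.2 (log Q = 1.347).
Applying E = E° − (RT ln10/nF)·log Q gives +1.69 − (0.0621/2)(1.347) = +1.648 V.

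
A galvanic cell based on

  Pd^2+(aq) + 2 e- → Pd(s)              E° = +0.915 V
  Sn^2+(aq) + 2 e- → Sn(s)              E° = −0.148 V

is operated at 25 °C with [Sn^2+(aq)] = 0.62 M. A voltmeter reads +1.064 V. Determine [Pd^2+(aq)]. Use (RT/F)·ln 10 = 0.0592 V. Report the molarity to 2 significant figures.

With Pd²⁺/Pd at the cathode and Sn²⁺/Sn at the anode, E°cell = +0.915 − (−0.148) = +1.063 V (n = 2).
Since E = E° − (0.0592/n)·log Q, log Q = n(E° − E)/0.0592 = −0.034.
Balancing electrons gives Pd^2+(aq) + Sn(s) → Pd(s) + Sn^2+(aq); thus Q = [Sn^2+(aq)] / [Pd^2+(aq)].
Isolating [Pd^2+(aq)] in Q = 10^{−0.034} yields log [Pd^2+(aq)] = −0.174, i.e. 0.67 M.

0.67 M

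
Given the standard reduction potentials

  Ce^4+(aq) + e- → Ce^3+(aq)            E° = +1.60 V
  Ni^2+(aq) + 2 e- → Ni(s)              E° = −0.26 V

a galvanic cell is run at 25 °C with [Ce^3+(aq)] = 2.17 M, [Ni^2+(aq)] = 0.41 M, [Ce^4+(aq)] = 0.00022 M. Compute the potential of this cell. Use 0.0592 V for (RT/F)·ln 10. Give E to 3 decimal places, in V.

+1.635 V

Since E°(Ce⁴⁺/Ce³⁺) > E°(Ni²⁺/Ni), Ce⁴⁺/Ce³⁺ serves as the cathode.
E°cell = E°cat − E°an = +1.60 − (−0.26) = +1.86 V; n = 2.
For the overall reaction 2 Ce^4+(aq) + Ni(s) → 2 Ce^3+(aq) + Ni^2+(aq), Q = ([Ce^3+(aq)]^2·[Ni^2+(aq)]) / [Ce^4+(aq)]^2 = 3.99×10^7, giving log Q = 7.601.
E = E° − (0.0592/n)·log Q = +1.86 − (0.0592/2)(7.601) = +1.635 V.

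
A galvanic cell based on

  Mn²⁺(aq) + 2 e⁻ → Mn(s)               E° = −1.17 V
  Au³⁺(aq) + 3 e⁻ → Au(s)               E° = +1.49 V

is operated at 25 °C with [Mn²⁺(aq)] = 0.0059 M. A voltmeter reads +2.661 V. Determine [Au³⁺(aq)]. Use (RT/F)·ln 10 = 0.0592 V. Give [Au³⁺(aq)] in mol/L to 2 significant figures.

Au³⁺/Au is the cathode (higher E°); E°cell = +1.49 − (−1.17) = +2.66 V with n = 6.
Since E = E° − (0.0592/n)·log Q, log Q = n(E° − E)/0.0592 = −0.101.
For 2 Au³⁺(aq) + 3 Mn(s) → 2 Au(s) + 3 Mn²⁺(aq), the reaction quotient is Q = [Mn²⁺(aq)]^3 / [Au³⁺(aq)]^2.
Substituting the known concentrations and solving, log [Au³⁺(aq)] = −3.293 and [Au³⁺(aq)] = 0.00051 M.

0.00051 M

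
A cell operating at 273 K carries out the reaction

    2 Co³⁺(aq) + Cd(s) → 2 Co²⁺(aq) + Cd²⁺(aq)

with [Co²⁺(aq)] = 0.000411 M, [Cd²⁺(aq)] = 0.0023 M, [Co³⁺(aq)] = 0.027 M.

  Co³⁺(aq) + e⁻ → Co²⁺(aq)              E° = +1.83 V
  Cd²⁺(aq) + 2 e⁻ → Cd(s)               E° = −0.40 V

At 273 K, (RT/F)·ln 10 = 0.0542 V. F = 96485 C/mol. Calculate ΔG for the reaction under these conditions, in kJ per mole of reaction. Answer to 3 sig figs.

E°cell = +1.83 − (−0.40) = +2.23 V; the balanced reaction transfers n = 2 electrons.
Q = ([Co²⁺(aq)]^2·[Cd²⁺(aq)]) / [Co³⁺(aq)]^2 = 5.33×10^−7, so log Q = −6.273 and E = +2.23 − (0.0542/2)(−6.273) = +2.4000 V.
ΔG = −nFE = −(2)(96485)(+2.4000) J/mol = −463 kJ/mol.

−463 kJ/mol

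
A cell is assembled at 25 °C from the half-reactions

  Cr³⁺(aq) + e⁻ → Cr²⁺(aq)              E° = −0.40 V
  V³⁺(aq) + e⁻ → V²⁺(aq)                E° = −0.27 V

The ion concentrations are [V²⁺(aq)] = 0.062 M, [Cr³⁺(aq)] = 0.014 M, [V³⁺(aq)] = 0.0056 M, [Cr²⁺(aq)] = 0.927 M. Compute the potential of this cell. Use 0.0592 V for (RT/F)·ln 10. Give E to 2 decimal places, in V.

+0.18 V

Since E°(V³⁺/V²⁺) > E°(Cr³⁺/Cr²⁺), V³⁺/V²⁺ serves as the cathode.
E°cell = E°cat − E°an = −0.27 − (−0.40) = +0.13 V; n = 1.
For the overall reaction V³⁺(aq) + Cr²⁺(aq) → V²⁺(aq) + Cr³⁺(aq), Q = ([V²⁺(aq)]·[Cr³⁺(aq)]) / ([V³⁺(aq)]·[Cr²⁺(aq)]) = 0.167, giving log Q = −0.777.
Applying E = E° − (RT ln10/nF)·log Q gives +0.13 − (0.0592/1)(−0.777) = +0.18 V.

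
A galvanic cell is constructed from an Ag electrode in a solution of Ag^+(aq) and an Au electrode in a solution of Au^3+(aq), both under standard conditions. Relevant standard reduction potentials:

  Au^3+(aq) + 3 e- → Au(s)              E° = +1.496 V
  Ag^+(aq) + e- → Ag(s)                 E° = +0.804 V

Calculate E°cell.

+0.692 V

The Au³⁺/Au couple has the higher E°, so Au ion is reduced (cathode) and Ag is oxidized (anode).
E°cell = E°(cathode) − E°(anode) = +1.496 − (+0.804) = +0.692 V.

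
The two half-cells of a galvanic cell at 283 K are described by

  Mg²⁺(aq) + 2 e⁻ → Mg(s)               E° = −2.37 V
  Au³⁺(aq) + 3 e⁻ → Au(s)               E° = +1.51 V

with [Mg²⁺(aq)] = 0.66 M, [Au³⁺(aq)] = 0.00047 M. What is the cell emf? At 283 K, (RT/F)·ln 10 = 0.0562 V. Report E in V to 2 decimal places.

+3.82 V

The Au³⁺/Au couple has the more positive E°, so it is the cathode; Mg²⁺/Mg is the anode.
E°cell = +1.51 − (−2.37) = +3.88 V, with n = 6 electrons transferred.
For the overall reaction 2 Au³⁺(aq) + 3 Mg(s) → 2 Au(s) + 3 Mg²⁺(aq), Q = [Mg²⁺(aq)]^3 / [Au³⁺(aq)]^2 = 1.3×10^6, giving log Q = 6.114.
Applying E = E° − (RT ln10/nF)·log Q gives +3.88 − (0.0562/6)(6.114) = +3.82 V.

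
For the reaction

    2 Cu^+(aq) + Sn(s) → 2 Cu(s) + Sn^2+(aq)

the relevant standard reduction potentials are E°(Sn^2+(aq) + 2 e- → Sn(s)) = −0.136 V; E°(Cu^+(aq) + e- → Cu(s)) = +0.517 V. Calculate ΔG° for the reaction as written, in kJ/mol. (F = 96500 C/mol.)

In the reaction as written Cu^+(aq) is reduced, so the Cu⁺/Cu couple is the cathode and Sn²⁺/Sn is the anode.
E°cell = +0.517 − (−0.136) = +0.653 V; balancing electrons gives n = 2.
ΔG° = −nFE°cell = −(2)(96500)(+0.653) J/mol = −126 kJ/mol.

−126 kJ/mol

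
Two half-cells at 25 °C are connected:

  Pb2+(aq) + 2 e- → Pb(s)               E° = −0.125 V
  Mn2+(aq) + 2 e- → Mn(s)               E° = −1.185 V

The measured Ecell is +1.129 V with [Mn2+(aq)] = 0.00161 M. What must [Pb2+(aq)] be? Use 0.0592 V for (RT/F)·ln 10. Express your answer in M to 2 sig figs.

0.35 M

Pb²⁺/Pb is the cathode (higher E°); E°cell = −0.125 − (−1.185) = +1.060 V with n = 2.
From the Nernst equation, log Q = n(E° − E)/0.0592 = 2·(+1.060 − (+1.129))/0.0592 = −2.331.
Balancing electrons gives Pb2+(aq) + Mn(s) → Pb(s) + Mn2+(aq); thus Q = [Mn2+(aq)] / [Pb2+(aq)].
Substituting the known concentrations and solving, log [Pb2+(aq)] = −0.462 and [Pb2+(aq)] = 0.35 M.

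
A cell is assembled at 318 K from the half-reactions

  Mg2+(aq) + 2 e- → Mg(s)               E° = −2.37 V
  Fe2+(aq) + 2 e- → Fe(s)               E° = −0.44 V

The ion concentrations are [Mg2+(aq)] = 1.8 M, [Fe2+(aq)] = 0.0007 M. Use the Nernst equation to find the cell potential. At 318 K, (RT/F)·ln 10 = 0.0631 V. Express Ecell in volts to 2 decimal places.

The Fe²⁺/Fe couple has the more positive E°, so it is the cathode; Mg²⁺/Mg is the anode.
E°cell = −0.44 − (−2.37) = +1.93 V, with n = 2 electrons transferred.
Balancing gives Fe2+(aq) + Mg(s) → Fe(s) + Mg2+(aq); hence Q = [Mg2+(aq)] / [Fe2+(aq)] = 2.57×10^3 (log Q = 3.410).
Applying E = E° − (RT ln10/nF)·log Q gives +1.93 − (0.0631/2)(3.410) = +1.82 V.

+1.82 V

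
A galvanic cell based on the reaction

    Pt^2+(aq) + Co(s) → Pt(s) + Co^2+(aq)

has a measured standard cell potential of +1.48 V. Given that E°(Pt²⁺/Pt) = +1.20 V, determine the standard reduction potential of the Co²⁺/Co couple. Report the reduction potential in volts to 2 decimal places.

−0.28 V

In the reaction as written the Pt²⁺/Pt couple is reduced (cathode) and Co²⁺/Co is oxidized (anode), so E°cell = E°(Pt²⁺/Pt) − E°(Co²⁺/Co).
E°(Co²⁺/Co) = E°(cathode) − E°cell = +1.20 − (+1.48) = −0.28 V.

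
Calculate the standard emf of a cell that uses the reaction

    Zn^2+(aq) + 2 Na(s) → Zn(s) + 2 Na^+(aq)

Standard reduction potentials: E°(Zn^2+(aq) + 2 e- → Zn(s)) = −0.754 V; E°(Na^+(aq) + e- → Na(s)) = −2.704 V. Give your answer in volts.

In the reaction as written, Zn^2+(aq) is reduced (cathode) and Na^+(aq) is produced by oxidation at the anode.
E°cell = E°(cathode) − E°(anode) = −0.754 − (−2.704) = +1.950 V.
The positive value indicates the reaction is spontaneous as written.

+1.950 V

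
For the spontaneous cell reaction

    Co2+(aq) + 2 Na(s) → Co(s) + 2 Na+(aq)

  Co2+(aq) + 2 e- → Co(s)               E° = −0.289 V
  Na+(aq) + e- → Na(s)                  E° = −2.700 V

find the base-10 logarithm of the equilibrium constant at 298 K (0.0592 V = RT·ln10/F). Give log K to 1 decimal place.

The Co²⁺/Co couple is reduced (cathode); E°cell = −0.289 − (−2.700) = +2.411 V with n = 2.
At equilibrium E = 0, so log K = nE°cell / 0.0592 = (2)(+2.411) / 0.0592 = 81.5.

log K = 81.5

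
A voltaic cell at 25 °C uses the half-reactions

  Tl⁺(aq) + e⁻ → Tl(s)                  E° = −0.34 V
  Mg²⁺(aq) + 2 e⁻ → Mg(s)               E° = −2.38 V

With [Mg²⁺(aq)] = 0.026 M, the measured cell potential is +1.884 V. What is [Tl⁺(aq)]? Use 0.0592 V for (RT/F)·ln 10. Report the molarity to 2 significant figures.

With Tl⁺/Tl at the cathode and Mg²⁺/Mg at the anode, E°cell = −0.34 − (−2.38) = +2.04 V (n = 2).
From the Nernst equation, log Q = n(E° − E)/0.0592 = 2·(+2.04 − (+1.884))/0.0592 = 5.270.
Balancing electrons gives 2 Tl⁺(aq) + Mg(s) → 2 Tl(s) + Mg²⁺(aq); thus Q = [Mg²⁺(aq)] / [Tl⁺(aq)]^2.
Solving for the unknown gives log [Tl⁺(aq)] = −3.428, so [Tl⁺(aq)] ≈ 0.00037 M.

0.00037 M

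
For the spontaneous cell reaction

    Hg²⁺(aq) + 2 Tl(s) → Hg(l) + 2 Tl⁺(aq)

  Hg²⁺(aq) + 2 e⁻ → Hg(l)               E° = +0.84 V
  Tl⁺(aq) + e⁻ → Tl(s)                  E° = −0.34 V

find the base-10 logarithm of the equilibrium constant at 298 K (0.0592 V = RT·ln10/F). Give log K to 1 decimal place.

log K = 39.9

The Hg²⁺/Hg couple is reduced (cathode); E°cell = +0.84 − (−0.34) = +1.18 V with n = 2.
At equilibrium E = 0, so log K = nE°cell / 0.0592 = (2)(+1.18) / 0.0592 = 39.9.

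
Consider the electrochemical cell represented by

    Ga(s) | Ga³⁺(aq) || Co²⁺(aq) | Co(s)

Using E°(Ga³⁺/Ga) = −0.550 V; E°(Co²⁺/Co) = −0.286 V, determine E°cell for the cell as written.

By convention the left-hand electrode in cell notation is the anode (oxidation) and the right-hand electrode is the cathode (reduction).
E°cell = E°(right) − E°(left) = −0.286 − (−0.550) = +0.264 V.

+0.264 V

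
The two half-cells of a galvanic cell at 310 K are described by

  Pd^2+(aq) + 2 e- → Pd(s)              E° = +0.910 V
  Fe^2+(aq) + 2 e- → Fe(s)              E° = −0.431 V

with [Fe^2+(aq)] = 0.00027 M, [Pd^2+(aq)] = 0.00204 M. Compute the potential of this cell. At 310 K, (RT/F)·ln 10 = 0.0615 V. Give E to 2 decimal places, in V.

+1.37 V

Since E°(Pd²⁺/Pd) > E°(Fe²⁺/Fe), Pd²⁺/Pd serves as the cathode.
E°cell = E°cat − E°an = +0.910 − (−0.431) = +1.341 V; n = 2.
Balancing gives Pd^2+(aq) + Fe(s) → Pd(s) + Fe^2+(aq); hence Q = [Fe^2+(aq)] / [Pd^2+(aq)] = 0.132 (log Q = −0.878).
E = E° − (0.0615/n)·log Q = +1.341 − (0.0615/2)(−0.878) = +1.37 V.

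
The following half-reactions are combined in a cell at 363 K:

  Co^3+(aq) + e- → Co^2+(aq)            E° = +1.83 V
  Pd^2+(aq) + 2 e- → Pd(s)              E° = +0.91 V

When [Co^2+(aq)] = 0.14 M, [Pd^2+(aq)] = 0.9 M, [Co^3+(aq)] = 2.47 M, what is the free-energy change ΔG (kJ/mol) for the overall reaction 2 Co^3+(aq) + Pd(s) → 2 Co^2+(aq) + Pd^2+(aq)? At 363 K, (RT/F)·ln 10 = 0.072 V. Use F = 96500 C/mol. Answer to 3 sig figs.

−195 kJ/mol

With Co³⁺/Co²⁺ reduced at the cathode, E°cell = +1.83 − (+0.91) = +0.92 V and n = 2.
Here Q = ([Co^2+(aq)]^2·[Pd^2+(aq)]) / [Co^3+(aq)]^2 = 0.00289 (log Q = −2.539), giving E = +0.92 − (0.072/2)·(−2.539) = +1.0114 V.
ΔG = −nFE = −(2)(96500)(+1.0114) J/mol = −195 kJ/mol.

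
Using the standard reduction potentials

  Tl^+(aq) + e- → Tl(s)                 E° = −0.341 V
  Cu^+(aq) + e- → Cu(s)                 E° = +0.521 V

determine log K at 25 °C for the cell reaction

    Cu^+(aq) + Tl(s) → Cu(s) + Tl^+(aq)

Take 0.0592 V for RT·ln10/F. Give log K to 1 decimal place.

The Cu⁺/Cu couple is reduced (cathode); E°cell = +0.521 − (−0.341) = +0.862 V with n = 1.
At equilibrium E = 0, so log K = nE°cell / 0.0592 = (1)(+0.862) / 0.0592 = 14.6.

log K = 14.6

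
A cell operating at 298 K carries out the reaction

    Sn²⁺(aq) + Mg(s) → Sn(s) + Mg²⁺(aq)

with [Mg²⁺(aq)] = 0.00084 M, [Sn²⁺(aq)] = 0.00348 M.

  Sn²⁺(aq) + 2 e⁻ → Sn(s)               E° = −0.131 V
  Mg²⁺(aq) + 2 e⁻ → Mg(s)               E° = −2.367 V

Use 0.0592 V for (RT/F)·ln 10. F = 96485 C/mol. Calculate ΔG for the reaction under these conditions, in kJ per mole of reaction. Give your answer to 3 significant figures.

E°cell = −0.131 − (−2.367) = +2.236 V; the balanced reaction transfers n = 2 electrons.
Q = [Mg²⁺(aq)] / [Sn²⁺(aq)] = 0.241, so log Q = −0.617 and E = +2.236 − (0.0592/2)(−0.617) = +2.2543 V.
Then ΔG = −nFE = −2 × 96485 × +2.2543 J/mol = −435 kJ/mol.

−435 kJ/mol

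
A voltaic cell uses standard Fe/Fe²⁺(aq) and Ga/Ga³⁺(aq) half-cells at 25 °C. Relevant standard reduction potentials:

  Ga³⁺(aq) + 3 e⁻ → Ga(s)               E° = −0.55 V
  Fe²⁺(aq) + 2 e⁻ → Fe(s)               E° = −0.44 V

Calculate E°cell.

The Fe²⁺/Fe couple has the higher E°, so Fe ion is reduced (cathode) and Ga is oxidized (anode).
E°cell = E°(cathode) − E°(anode) = −0.44 − (−0.55) = +0.11 V.

+0.11 V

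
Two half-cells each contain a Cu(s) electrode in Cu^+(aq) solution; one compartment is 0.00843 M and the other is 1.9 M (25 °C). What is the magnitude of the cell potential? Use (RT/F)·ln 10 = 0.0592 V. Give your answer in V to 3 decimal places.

0.139 V

For a concentration cell E°cell = 0, since both electrodes use the same couple.
The compartment with the higher Cu^+(aq) concentration (1.9 M) acts as the cathode; ions are reduced there and produced at the dilute (0.00843 M) anode.
With n = 1, Ecell = −(0.0592/1)·log([dilute]/[conc]) = −(0.0592/1)·log(0.00843/1.9) = +0.139 V.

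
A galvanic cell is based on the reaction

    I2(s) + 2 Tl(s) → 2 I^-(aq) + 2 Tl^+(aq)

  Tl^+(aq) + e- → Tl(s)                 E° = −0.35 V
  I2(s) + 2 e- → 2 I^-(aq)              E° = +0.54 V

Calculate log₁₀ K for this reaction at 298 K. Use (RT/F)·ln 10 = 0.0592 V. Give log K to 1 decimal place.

log K = 30.1

The I₂/I⁻ couple is reduced (cathode); E°cell = +0.54 − (−0.35) = +0.89 V with n = 2.
At equilibrium E = 0, so log K = nE°cell / 0.0592 = (2)(+0.89) / 0.0592 = 30.1.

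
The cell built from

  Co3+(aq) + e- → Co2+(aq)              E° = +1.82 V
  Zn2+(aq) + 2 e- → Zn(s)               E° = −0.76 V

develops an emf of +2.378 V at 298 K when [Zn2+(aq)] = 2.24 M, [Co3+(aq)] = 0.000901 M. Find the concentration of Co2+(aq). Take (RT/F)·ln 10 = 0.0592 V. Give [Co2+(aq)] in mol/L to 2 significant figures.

1.6 M

Co³⁺/Co²⁺ is the cathode (higher E°); E°cell = +1.82 − (−0.76) = +2.58 V with n = 2.
Since E = E° − (0.0592/n)·log Q, log Q = n(E° − E)/0.0592 = 6.824.
Balancing electrons gives 2 Co3+(aq) + Zn(s) → 2 Co2+(aq) + Zn2+(aq); thus Q = ([Co2+(aq)]^2·[Zn2+(aq)]) / [Co3+(aq)]^2.
Solving for the unknown gives log [Co2+(aq)] = 0.192, so [Co2+(aq)] ≈ 1.6 M.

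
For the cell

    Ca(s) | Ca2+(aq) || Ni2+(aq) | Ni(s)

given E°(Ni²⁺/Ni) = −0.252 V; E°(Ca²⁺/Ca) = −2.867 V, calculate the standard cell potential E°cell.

+2.615 V

By convention the left-hand electrode in cell notation is the anode (oxidation) and the right-hand electrode is the cathode (reduction).
E°cell = E°(right) − E°(left) = −0.252 − (−2.867) = +2.615 V.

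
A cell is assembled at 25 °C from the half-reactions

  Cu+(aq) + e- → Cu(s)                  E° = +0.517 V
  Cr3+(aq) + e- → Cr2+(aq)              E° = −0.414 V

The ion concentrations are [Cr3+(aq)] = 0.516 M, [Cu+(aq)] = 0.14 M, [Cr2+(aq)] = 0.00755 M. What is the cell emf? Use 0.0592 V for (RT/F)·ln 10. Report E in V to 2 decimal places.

+0.77 V

Since E°(Cu⁺/Cu) > E°(Cr³⁺/Cr²⁺), Cu⁺/Cu serves as the cathode.
E°cell = +0.517 − (−0.414) = +0.931 V, with n = 1 electron transferred.
For the overall reaction Cu+(aq) + Cr2+(aq) → Cu(s) + Cr3+(aq), Q = [Cr3+(aq)] / ([Cu+(aq)]·[Cr2+(aq)]) = 488, giving log Q = 2.689.
Applying E = E° − (RT ln10/nF)·log Q gives +0.931 − (0.0592/1)(2.689) = +0.77 V.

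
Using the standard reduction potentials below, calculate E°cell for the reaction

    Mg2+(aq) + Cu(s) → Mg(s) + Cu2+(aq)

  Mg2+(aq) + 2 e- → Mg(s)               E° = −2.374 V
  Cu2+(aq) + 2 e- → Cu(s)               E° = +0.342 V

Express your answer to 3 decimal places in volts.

In the reaction as written, Mg2+(aq) is reduced (cathode) and Cu2+(aq) is produced by oxidation at the anode.
E°cell = E°(cathode) − E°(anode) = −2.374 − (+0.342) = −2.716 V.

−2.716 V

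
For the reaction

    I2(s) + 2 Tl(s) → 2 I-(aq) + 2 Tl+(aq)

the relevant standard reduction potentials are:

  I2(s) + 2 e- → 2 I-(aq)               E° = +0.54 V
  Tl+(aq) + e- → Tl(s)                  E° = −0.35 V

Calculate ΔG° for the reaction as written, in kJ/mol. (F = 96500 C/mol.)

In the reaction as written I2(s) is reduced, so the I₂/I⁻ couple is the cathode and Tl⁺/Tl is the anode.
E°cell = +0.54 − (−0.35) = +0.89 V; balancing electrons gives n = 2.
ΔG° = −nFE°cell = −(2)(96500)(+0.89) J/mol = −172 kJ/mol.

−172 kJ/mol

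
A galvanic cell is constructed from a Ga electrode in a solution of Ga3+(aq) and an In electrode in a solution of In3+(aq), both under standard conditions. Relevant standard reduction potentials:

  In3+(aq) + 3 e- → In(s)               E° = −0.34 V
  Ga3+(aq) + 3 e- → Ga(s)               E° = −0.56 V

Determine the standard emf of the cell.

Of the two couples in this cell, the one with the more positive reduction potential is reduced at the cathode: here that is In³⁺/In (−0.34 V); Ga³⁺/Ga (−0.56 V) is the anode.
E°cell = E°(cathode) − E°(anode) = −0.34 − (−0.56) = +0.22 V.

+0.22 V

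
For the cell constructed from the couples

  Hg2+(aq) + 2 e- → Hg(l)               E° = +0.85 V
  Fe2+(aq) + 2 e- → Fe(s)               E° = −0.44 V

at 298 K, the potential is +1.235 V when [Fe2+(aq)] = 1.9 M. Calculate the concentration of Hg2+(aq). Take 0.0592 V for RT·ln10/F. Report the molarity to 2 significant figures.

Hg²⁺/Hg is the cathode (higher E°); E°cell = +0.85 − (−0.44) = +1.29 V with n = 2.
Since E = E° − (0.0592/n)·log Q, log Q = n(E° − E)/0.0592 = 1.858.
For Hg2+(aq) + Fe(s) → Hg(l) + Fe2+(aq), the reaction quotient is Q = [Fe2+(aq)] / [Hg2+(aq)].
Isolating [Hg2+(aq)] in Q = 10^{1.858} yields log [Hg2+(aq)] = −1.579, i.e. 0.026 M.

0.026 M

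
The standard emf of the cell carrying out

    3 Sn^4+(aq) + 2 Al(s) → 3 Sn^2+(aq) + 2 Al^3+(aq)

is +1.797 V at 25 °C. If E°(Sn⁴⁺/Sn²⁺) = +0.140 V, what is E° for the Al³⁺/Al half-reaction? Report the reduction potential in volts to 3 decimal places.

−1.657 V

In the reaction as written the Sn⁴⁺/Sn²⁺ couple is reduced (cathode) and Al³⁺/Al is oxidized (anode), so E°cell = E°(Sn⁴⁺/Sn²⁺) − E°(Al³⁺/Al).
E°(Al³⁺/Al) = E°(cathode) − E°cell = +0.140 − (+1.797) = −1.657 V.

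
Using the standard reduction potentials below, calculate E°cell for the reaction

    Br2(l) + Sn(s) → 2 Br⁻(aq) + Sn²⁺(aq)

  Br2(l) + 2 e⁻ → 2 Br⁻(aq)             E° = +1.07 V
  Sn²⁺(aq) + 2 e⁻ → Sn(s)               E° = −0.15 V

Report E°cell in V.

Br2(l) gains electrons, so the Br₂/Br⁻ couple is the cathode; the Sn²⁺/Sn couple is the anode.
E°cell = E°(cathode) − E°(anode) = +1.07 − (−0.15) = +1.22 V.

+1.22 V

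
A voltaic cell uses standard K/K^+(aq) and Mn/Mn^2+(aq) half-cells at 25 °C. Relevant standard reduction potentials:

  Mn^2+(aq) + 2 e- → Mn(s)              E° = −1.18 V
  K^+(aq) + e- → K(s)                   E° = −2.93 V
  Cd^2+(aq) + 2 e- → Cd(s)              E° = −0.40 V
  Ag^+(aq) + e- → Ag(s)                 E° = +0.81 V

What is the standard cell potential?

The Mn²⁺/Mn couple has the higher E°, so Mn ion is reduced (cathode) and K is oxidized (anode).
E°cell = E°(cathode) − E°(anode) = −1.18 − (−2.93) = +1.75 V.

+1.75 V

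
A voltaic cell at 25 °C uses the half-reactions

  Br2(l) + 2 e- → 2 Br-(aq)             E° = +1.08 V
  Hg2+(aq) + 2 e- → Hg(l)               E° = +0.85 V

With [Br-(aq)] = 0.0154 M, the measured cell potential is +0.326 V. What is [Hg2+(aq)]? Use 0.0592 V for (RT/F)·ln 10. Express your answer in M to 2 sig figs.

2.4 M

The Br₂/Br⁻ couple has the larger reduction potential, so it is the cathode: E°cell = +1.08 − (+0.85) = +0.23 V and n = 2.
Since E = E° − (0.0592/n)·log Q, log Q = n(E° − E)/0.0592 = −3.243.
The balanced reaction is Br2(l) + Hg(l) → 2 Br-(aq) + Hg2+(aq), so Q = [Br-(aq)]^2·[Hg2+(aq)].
Substituting the known concentrations and solving, log [Hg2+(aq)] = 0.382 and [Hg2+(aq)] = 2.4 M.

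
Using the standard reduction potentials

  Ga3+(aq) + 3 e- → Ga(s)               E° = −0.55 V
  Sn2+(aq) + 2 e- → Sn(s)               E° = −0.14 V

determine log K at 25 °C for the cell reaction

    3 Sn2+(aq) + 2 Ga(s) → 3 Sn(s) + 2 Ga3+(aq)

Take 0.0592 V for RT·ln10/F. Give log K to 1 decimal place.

log K = 41.6

The Sn²⁺/Sn couple is reduced (cathode); E°cell = −0.14 − (−0.55) = +0.41 V with n = 6.
At equilibrium E = 0, so log K = nE°cell / 0.0592 = (6)(+0.41) / 0.0592 = 41.6.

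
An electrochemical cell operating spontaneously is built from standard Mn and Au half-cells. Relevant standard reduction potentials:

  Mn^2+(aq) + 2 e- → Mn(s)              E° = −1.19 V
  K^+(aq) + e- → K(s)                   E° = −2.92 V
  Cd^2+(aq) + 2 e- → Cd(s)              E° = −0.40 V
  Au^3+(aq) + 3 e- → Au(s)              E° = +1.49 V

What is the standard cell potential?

The Au³⁺/Au couple has the higher E°, so Au ion is reduced (cathode) and Mn is oxidized (anode).
E°cell = E°(cathode) − E°(anode) = +1.49 − (−1.19) = +2.68 V.

+2.68 V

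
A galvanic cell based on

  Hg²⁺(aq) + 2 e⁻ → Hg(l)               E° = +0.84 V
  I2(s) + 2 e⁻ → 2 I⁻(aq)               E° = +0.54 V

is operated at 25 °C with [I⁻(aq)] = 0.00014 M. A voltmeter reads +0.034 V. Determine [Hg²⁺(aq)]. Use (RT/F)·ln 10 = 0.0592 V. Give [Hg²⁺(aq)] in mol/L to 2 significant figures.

With Hg²⁺/Hg at the cathode and I₂/I⁻ at the anode, E°cell = +0.84 − (+0.54) = +0.30 V (n = 2).
Since E = E° − (0.0592/n)·log Q, log Q = n(E° − E)/0.0592 = 8.986.
The balanced reaction is Hg²⁺(aq) + 2 I⁻(aq) → Hg(l) + I2(s), so Q = 1 / ([Hg²⁺(aq)]·[I⁻(aq)]^2).
Solving for the unknown gives log [Hg²⁺(aq)] = −1.278, so [Hg²⁺(aq)] ≈ 0.053 M.

0.053 M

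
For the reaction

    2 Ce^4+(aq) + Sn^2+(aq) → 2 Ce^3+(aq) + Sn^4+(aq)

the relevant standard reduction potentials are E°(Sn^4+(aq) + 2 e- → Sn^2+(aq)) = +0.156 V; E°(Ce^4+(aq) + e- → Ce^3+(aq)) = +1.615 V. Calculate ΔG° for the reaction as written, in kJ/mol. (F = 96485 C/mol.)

In the reaction as written Ce^4+(aq) is reduced, so the Ce⁴⁺/Ce³⁺ couple is the cathode and Sn⁴⁺/Sn²⁺ is the anode.
E°cell = +1.615 − (+0.156) = +1.459 V; balancing electrons gives n = 2.
ΔG° = −nFE°cell = −(2)(96485)(+1.459) J/mol = −282 kJ/mol.

−282 kJ/mol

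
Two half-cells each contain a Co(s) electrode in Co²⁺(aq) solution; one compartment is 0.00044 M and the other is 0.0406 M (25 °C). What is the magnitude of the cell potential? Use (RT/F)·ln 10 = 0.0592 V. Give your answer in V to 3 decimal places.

For a concentration cell E°cell = 0, since both electrodes use the same couple.
The compartment with the higher Co²⁺(aq) concentration (0.0406 M) acts as the cathode; ions are reduced there and produced at the dilute (0.00044 M) anode.
With n = 2, Ecell = −(0.0592/2)·log([dilute]/[conc]) = −(0.0592/2)·log(0.00044/0.0406) = +0.058 V.

0.058 V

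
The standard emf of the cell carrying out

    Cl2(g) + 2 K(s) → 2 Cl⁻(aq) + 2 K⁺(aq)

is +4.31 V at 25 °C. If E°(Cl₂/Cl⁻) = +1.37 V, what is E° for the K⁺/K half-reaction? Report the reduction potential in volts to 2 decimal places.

In the reaction as written the Cl₂/Cl⁻ couple is reduced (cathode) and K⁺/K is oxidized (anode), so E°cell = E°(Cl₂/Cl⁻) − E°(K⁺/K).
E°(K⁺/K) = E°(cathode) − E°cell = +1.37 − (+4.31) = −2.94 V.

−2.94 V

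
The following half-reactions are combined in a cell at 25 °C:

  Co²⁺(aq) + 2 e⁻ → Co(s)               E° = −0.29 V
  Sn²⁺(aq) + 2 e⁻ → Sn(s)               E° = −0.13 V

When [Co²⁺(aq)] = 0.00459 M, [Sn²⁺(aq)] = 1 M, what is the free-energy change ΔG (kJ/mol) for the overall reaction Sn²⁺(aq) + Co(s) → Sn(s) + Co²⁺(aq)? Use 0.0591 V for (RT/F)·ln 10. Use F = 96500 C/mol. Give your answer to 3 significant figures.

−44.2 kJ/mol

With Sn²⁺/Sn reduced at the cathode, E°cell = −0.13 − (−0.29) = +0.16 V and n = 2.
Here Q = [Co²⁺(aq)] / [Sn²⁺(aq)] = 0.00459 (log Q = −2.338), giving E = +0.16 − (0.0591/2)·(−2.338) = +0.2291 V.
Then ΔG = −nFE = −2 × 96500 × +0.2291 J/mol = −44.2 kJ/mol.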